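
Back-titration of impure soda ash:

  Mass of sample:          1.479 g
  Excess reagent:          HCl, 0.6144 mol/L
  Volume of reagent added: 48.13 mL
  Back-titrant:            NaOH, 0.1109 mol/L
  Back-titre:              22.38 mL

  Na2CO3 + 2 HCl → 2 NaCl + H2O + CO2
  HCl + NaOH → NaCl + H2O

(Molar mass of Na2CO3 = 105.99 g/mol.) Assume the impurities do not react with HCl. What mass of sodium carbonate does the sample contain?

1.436 g

n(HCl) added = 0.04813 × 0.6144 = 0.02957 mol
n(NaOH) used in back-titration = 0.02238 × 0.1109 = 2.482 × 10^-3 mol
n(HCl) left over = 2.482 × 10^-3 mol (1:1 ratio)
n(HCl) consumed by analyte = 0.02957 − 2.482 × 10^-3 = 0.02709 mol
From the 1:2 ratio, n(Na2CO3) = 1/2 × 0.02709 = 0.01354 mol
mass of Na2CO3 = 0.01354 × 105.99 = 1.436 g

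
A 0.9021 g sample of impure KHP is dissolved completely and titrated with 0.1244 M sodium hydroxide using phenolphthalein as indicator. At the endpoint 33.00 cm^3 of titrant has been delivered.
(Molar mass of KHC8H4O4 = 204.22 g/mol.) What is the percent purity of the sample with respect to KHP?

92.93 %

KHC8H4O4 + NaOH → KNaC8H4O4 + H2O
n(NaOH) = 0.03300 L × 0.1244 mol/L = 4.105 × 10^-3 mol
n(KHC8H4O4) = 4.105 × 10^-3 mol (1:1 ratio)
mass of KHC8H4O4 = 4.105 × 10^-3 × 204.22 g/mol = 0.8384 g
% KHC8H4O4 = 0.8384 / 0.9021 × 100 = 92.93 %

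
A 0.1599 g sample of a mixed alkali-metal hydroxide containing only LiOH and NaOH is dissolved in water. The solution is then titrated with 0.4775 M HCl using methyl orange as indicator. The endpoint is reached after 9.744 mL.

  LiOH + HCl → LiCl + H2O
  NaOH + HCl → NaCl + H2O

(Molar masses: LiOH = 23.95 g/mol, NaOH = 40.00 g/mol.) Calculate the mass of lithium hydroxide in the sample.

n(HCl) = 0.009744 × 0.4775 = 4.653 × 10^-3 mol
Let x = n(LiOH), y = n(NaOH).
Titrant: 1x + 1y = 4.653 × 10^-3;  mass: 23.95x + 40.00y = 0.1599
Solving, x = 1.633 × 10^-3 mol, y = 3.020 × 10^-3 mol
mass of LiOH = 1.633 × 10^-3 × 23.95 = 0.03911 g

0.03911 g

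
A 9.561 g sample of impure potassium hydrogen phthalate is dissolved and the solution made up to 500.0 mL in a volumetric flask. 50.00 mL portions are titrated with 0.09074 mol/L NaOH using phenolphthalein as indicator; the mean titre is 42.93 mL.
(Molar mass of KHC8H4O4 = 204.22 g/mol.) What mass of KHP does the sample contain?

7.955 g

KHC8H4O4 + NaOH → KNaC8H4O4 + H2O
n(NaOH) per titration = 0.04293 × 0.09074 = 3.895 × 10^-3 mol
n(KHC8H4O4) in each aliquot = 3.895 × 10^-3 mol (1:1 ratio)
n(KHC8H4O4) in the whole flask = 3.895 × 10^-3 × 500.0/50.00 = 0.03895 mol
mass of KHC8H4O4 = 0.03895 × 204.22 = 7.955 g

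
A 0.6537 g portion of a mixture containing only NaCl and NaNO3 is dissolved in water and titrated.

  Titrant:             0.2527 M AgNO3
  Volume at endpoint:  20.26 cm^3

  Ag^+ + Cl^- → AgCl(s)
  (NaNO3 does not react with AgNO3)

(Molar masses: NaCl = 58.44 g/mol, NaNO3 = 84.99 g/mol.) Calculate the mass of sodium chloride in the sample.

0.2992 g

n(AgNO3) = 0.02026 × 0.2527 = 5.120 × 10^-3 mol
Let x = n(NaCl), y = n(NaNO3).
Titrant: 1x = 5.120 × 10^-3;  mass: 58.44x + 84.99y = 0.6537
Solving, x = 5.120 × 10^-3 mol, y = 4.171 × 10^-3 mol
mass of NaCl = 5.120 × 10^-3 × 58.44 = 0.2992 g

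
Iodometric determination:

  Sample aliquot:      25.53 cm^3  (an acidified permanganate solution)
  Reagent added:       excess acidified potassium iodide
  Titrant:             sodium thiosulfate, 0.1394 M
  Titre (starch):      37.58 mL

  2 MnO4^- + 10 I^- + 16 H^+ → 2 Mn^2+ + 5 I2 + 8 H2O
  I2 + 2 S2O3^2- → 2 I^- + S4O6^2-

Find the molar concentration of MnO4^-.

n(S2O3^2-) = 0.03758 × 0.1394 = 5.239 × 10^-3 mol
n(I2) = n(S2O3^2-)/2 = 2.619 × 10^-3 mol
From the 2:5 ratio, n(MnO4^-) in the aliquot = 2/5 × 2.619 × 10^-3 = 1.048 × 10^-3 mol
[MnO4^-] = 1.048 × 10^-3 / 0.02553 = 0.04104 mol/L

0.04104 M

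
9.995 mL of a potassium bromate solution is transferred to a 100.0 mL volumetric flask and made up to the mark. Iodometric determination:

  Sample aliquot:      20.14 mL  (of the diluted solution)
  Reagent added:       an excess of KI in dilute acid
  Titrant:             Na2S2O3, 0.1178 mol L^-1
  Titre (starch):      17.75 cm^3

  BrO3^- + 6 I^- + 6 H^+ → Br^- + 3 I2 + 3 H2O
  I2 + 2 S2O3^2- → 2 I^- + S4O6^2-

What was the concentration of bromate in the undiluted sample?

0.1731 mol/L

n(S2O3^2-) = 0.01775 × 0.1178 = 2.091 × 10^-3 mol
n(I2) = n(S2O3^2-)/2 = 1.045 × 10^-3 mol
From the 1:3 ratio, n(BrO3^-) in the aliquot = 1/3 × 1.045 × 10^-3 = 3.485 × 10^-4 mol
[BrO3^-]_dilute = 3.485 × 10^-4 / 0.02014 = 0.01730 mol/L
[BrO3^-]_original = 0.01730 × 100.0/9.995 = 0.1731 mol/L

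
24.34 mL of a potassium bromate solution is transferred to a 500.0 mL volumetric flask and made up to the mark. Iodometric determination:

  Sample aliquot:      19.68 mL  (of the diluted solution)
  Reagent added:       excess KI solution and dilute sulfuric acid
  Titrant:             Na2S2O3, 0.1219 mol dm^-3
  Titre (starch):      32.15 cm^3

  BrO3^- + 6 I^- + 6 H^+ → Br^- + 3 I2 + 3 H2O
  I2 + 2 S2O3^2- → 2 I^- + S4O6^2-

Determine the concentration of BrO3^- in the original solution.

n(S2O3^2-) = 0.03215 × 0.1219 = 3.919 × 10^-3 mol
n(I2) = n(S2O3^2-)/2 = 1.960 × 10^-3 mol
From the 1:3 ratio, n(BrO3^-) in the aliquot = 1/3 × 1.960 × 10^-3 = 6.532 × 10^-4 mol
[BrO3^-]_dilute = 6.532 × 10^-4 / 0.01968 = 0.03319 mol/L
[BrO3^-]_original = 0.03319 × 500.0/24.34 = 0.6818 mol/L

0.6818 mol/L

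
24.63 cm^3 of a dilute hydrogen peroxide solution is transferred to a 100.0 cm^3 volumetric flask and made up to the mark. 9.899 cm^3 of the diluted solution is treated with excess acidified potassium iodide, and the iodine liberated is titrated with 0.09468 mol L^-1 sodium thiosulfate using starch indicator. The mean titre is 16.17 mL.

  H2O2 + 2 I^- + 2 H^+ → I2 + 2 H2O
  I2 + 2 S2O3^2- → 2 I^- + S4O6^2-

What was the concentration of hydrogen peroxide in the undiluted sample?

0.3140 mol/L

n(S2O3^2-) = 0.01617 × 0.09468 = 1.531 × 10^-3 mol
n(I2) = n(S2O3^2-)/2 = 7.655 × 10^-4 mol
n(H2O2) in the aliquot = 7.655 × 10^-4 mol (1:1 ratio)
[H2O2]_dilute = 7.655 × 10^-4 / 0.009899 = 0.07733 mol/L
[H2O2]_original = 0.07733 × 100.0/24.63 = 0.3140 mol/L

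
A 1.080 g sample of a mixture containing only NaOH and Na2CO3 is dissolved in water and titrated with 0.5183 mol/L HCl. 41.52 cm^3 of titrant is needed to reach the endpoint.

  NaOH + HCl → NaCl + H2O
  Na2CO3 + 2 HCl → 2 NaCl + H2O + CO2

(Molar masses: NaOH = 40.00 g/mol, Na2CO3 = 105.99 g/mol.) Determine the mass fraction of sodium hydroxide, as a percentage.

n(HCl) = 0.04152 × 0.5183 = 0.02152 mol
Let x = n(NaOH), y = n(Na2CO3).
Titrant: 1x + 2y = 0.02152;  mass: 40.00x + 105.99y = 1.080
Solving, x = 4.651 × 10^-3 mol, y = 8.434 × 10^-3 mol
mass of NaOH = 4.651 × 10^-3 × 40.00 = 0.1860 g
% NaOH = 0.1860 / 1.080 × 100 = 17.23 %

17.23 %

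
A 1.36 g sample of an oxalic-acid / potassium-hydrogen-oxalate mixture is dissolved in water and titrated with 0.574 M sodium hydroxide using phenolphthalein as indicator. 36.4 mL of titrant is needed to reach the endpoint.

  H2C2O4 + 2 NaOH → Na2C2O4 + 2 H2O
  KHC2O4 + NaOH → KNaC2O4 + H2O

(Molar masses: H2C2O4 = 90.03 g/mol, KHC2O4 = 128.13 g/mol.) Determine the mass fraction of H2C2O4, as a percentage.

52.5 %

n(NaOH) = 0.0364 × 0.574 = 0.0209 mol
Let x = n(H2C2O4), y = n(KHC2O4).
Titrant: 2x + 1y = 0.0209;  mass: 90.03x + 128.13y = 1.36
Solving, x = 7.92 × 10^-3 mol, y = 5.05 × 10^-3 mol
mass of H2C2O4 = 7.92 × 10^-3 × 90.03 = 0.713 g
% H2C2O4 = 0.713 / 1.36 × 100 = 52.5 %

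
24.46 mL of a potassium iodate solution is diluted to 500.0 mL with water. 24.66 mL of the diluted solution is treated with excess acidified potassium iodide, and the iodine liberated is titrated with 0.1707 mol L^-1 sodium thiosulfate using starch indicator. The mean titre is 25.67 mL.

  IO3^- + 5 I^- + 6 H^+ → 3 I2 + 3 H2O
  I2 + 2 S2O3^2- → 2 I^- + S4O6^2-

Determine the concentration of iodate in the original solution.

n(S2O3^2-) = 0.02567 × 0.1707 = 4.382 × 10^-3 mol
n(I2) = n(S2O3^2-)/2 = 2.191 × 10^-3 mol
From the 1:3 ratio, n(IO3^-) in the aliquot = 1/3 × 2.191 × 10^-3 = 7.303 × 10^-4 mol
[IO3^-]_dilute = 7.303 × 10^-4 / 0.02466 = 0.02962 mol/L
[IO3^-]_original = 0.02962 × 500.0/24.46 = 0.6054 mol/L

0.6054 mol/L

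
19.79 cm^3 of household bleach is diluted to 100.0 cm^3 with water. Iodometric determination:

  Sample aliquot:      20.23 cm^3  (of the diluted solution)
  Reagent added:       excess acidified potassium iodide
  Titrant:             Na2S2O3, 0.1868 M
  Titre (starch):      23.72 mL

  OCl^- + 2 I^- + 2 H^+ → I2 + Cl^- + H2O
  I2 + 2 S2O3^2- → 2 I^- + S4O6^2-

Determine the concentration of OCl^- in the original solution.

n(S2O3^2-) = 0.02372 × 0.1868 = 4.431 × 10^-3 mol
n(I2) = n(S2O3^2-)/2 = 2.215 × 10^-3 mol
n(OCl^-) in the aliquot = 2.215 × 10^-3 mol (1:1 ratio)
[OCl^-]_dilute = 2.215 × 10^-3 / 0.02023 = 0.1095 mol/L
[OCl^-]_original = 0.1095 × 100.0/19.79 = 0.5534 mol/L

0.5534 M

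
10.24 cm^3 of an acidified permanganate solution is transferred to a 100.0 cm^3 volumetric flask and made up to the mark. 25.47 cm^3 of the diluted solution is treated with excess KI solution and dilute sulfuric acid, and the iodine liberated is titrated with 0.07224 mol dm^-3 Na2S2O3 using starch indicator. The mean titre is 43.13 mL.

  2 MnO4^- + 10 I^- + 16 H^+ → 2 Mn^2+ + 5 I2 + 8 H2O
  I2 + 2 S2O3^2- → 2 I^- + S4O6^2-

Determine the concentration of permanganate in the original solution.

n(S2O3^2-) = 0.04313 × 0.07224 = 3.116 × 10^-3 mol
n(I2) = n(S2O3^2-)/2 = 1.558 × 10^-3 mol
From the 2:5 ratio, n(MnO4^-) in the aliquot = 2/5 × 1.558 × 10^-3 = 6.231 × 10^-4 mol
[MnO4^-]_dilute = 6.231 × 10^-4 / 0.02547 = 0.02447 mol/L
[MnO4^-]_original = 0.02447 × 100.0/10.24 = 0.2389 mol/L

0.2389 mol/L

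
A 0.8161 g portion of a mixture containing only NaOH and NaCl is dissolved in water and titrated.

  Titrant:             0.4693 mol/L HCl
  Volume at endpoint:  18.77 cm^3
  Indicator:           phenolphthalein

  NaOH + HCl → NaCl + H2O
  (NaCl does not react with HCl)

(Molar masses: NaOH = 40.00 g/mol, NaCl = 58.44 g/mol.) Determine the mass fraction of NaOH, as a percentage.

n(HCl) = 0.01877 × 0.4693 = 8.809 × 10^-3 mol
Let x = n(NaOH), y = n(NaCl).
Titrant: 1x = 8.809 × 10^-3;  mass: 40.00x + 58.44y = 0.8161
Solving, x = 8.809 × 10^-3 mol, y = 7.935 × 10^-3 mol
mass of NaOH = 8.809 × 10^-3 × 40.00 = 0.3524 g
% NaOH = 0.3524 / 0.8161 × 100 = 43.17 %

43.17 %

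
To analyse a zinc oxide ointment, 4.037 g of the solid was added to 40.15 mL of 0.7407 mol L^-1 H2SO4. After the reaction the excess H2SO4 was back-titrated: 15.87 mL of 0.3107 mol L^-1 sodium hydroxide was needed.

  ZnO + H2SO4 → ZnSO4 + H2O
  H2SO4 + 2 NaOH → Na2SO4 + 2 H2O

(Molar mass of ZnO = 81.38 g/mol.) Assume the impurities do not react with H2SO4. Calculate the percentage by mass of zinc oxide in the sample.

n(H2SO4) added = 0.04015 × 0.7407 = 0.02974 mol
n(NaOH) used in back-titration = 0.01587 × 0.3107 = 4.931 × 10^-3 mol
From the 1:2 ratio, n(H2SO4) left over = 1/2 × 4.931 × 10^-3 = 2.465 × 10^-3 mol
n(H2SO4) consumed by analyte = 0.02974 − 2.465 × 10^-3 = 0.02727 mol
n(ZnO) = 0.02727 mol (1:1 ratio)
mass of ZnO = 0.02727 × 81.38 = 2.220 g
% ZnO = 2.220 / 4.037 × 100 = 54.98 %

54.98 %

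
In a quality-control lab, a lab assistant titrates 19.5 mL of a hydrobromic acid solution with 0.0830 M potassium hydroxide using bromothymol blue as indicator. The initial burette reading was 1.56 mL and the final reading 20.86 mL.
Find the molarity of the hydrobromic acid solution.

HBr + KOH → KBr + H2O
n(KOH) = 0.0193 L × 0.0830 mol/L = 1.60 × 10^-3 mol
n(HBr) = 1.60 × 10^-3 mol (1:1 mole ratio)
[HBr] = 1.60 × 10^-3 mol / 0.0195 L = 0.0821 mol/L

0.0821 M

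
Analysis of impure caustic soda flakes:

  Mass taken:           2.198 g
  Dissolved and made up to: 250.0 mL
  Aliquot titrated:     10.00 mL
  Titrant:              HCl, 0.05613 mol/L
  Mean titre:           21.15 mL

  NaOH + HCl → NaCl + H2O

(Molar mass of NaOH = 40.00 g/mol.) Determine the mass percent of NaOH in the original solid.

54.01 %

n(HCl) per titration = 0.02115 × 0.05613 = 1.187 × 10^-3 mol
n(NaOH) in each aliquot = 1.187 × 10^-3 mol (1:1 ratio)
n(NaOH) in the whole flask = 1.187 × 10^-3 × 250.0/10.00 = 0.02968 mol
mass of NaOH = 0.02968 × 40.00 = 1.187 g
% NaOH = 1.187 / 2.198 × 100 = 54.01 %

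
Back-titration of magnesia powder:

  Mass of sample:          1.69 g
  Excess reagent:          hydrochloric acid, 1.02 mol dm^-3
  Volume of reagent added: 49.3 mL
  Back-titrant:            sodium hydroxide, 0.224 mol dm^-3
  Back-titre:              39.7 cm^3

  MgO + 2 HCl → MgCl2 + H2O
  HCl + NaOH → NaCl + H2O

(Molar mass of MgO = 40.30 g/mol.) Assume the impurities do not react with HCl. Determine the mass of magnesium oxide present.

0.834 g

n(HCl) added = 0.0493 × 1.02 = 0.0503 mol
n(NaOH) used in back-titration = 0.0397 × 0.224 = 8.89 × 10^-3 mol
n(HCl) left over = 8.89 × 10^-3 mol (1:1 ratio)
n(HCl) consumed by analyte = 0.0503 − 8.89 × 10^-3 = 0.0414 mol
From the 1:2 ratio, n(MgO) = 1/2 × 0.0414 = 0.0207 mol
mass of MgO = 0.0207 × 40.30 = 0.834 g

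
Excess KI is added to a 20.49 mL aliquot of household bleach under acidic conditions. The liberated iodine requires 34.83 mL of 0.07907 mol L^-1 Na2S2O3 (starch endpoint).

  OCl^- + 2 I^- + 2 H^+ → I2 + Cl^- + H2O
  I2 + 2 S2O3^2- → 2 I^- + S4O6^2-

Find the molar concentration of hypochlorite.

n(S2O3^2-) = 0.03483 × 0.07907 = 2.754 × 10^-3 mol
n(I2) = n(S2O3^2-)/2 = 1.377 × 10^-3 mol
n(OCl^-) in the aliquot = 1.377 × 10^-3 mol (1:1 ratio)
[OCl^-] = 1.377 × 10^-3 / 0.02049 = 0.06720 mol/L

0.06720 mol/L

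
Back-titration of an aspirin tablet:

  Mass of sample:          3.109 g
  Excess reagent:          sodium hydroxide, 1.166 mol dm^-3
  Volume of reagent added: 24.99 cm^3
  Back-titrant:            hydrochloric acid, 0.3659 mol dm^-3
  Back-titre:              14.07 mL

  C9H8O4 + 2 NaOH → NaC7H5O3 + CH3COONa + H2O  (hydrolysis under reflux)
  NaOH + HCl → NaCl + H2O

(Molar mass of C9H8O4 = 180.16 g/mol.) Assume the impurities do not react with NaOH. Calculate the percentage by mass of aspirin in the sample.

69.51 %

n(NaOH) added = 0.02499 × 1.166 = 0.02914 mol
n(HCl) used in back-titration = 0.01407 × 0.3659 = 5.148 × 10^-3 mol
n(NaOH) left over = 5.148 × 10^-3 mol (1:1 ratio)
n(NaOH) consumed by analyte = 0.02914 − 5.148 × 10^-3 = 0.02399 mol
From the 1:2 ratio, n(C9H8O4) = 1/2 × 0.02399 = 0.01200 mol
mass of C9H8O4 = 0.01200 × 180.16 = 2.161 g
% C9H8O4 = 2.161 / 3.109 × 100 = 69.51 %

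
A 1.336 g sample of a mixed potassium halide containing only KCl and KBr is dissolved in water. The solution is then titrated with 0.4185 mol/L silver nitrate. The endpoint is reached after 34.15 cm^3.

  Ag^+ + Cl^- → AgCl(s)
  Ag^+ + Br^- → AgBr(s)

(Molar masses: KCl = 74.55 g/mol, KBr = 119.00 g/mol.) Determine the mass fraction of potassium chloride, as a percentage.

n(AgNO3) = 0.03415 × 0.4185 = 0.01429 mol
Let x = n(KCl), y = n(KBr).
Titrant: 1x + 1y = 0.01429;  mass: 74.55x + 119.00y = 1.336
Solving, x = 8.205 × 10^-3 mol, y = 6.087 × 10^-3 mol
mass of KCl = 8.205 × 10^-3 × 74.55 = 0.6117 g
% KCl = 0.6117 / 1.336 × 100 = 45.79 %

45.79 %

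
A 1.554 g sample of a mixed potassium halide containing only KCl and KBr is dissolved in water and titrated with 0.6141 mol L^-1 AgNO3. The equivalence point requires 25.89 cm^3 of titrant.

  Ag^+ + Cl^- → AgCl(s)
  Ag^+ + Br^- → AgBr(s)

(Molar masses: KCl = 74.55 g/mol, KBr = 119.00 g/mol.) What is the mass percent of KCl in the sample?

36.48 %

n(AgNO3) = 0.02589 × 0.6141 = 0.01590 mol
Let x = n(KCl), y = n(KBr).
Titrant: 1x + 1y = 0.01590;  mass: 74.55x + 119.00y = 1.554
Solving, x = 7.604 × 10^-3 mol, y = 8.295 × 10^-3 mol
mass of KCl = 7.604 × 10^-3 × 74.55 = 0.5669 g
% KCl = 0.5669 / 1.554 × 100 = 36.48 %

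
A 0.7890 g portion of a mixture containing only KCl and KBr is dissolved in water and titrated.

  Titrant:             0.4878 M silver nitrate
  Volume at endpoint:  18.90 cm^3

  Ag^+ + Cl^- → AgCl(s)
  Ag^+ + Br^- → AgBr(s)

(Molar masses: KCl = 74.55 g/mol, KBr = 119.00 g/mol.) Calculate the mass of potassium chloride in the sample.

n(AgNO3) = 0.01890 × 0.4878 = 9.219 × 10^-3 mol
Let x = n(KCl), y = n(KBr).
Titrant: 1x + 1y = 9.219 × 10^-3;  mass: 74.55x + 119.00y = 0.7890
Solving, x = 6.932 × 10^-3 mol, y = 2.288 × 10^-3 mol
mass of KCl = 6.932 × 10^-3 × 74.55 = 0.5168 g

0.5168 g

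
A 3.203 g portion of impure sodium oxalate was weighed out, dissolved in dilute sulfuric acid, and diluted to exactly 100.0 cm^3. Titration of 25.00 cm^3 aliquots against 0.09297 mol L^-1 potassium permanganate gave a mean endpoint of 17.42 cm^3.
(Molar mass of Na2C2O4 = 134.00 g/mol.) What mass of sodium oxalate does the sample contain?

2 MnO4^- + 5 C2O4^2- + 16 H^+ → 2 Mn^2+ + 10 CO2 + 8 H2O
n(KMnO4) per titration = 0.01742 × 0.09297 = 1.620 × 10^-3 mol
From the 5:2 ratio, n(Na2C2O4) in each aliquot = 5/2 × 1.620 × 10^-3 = 4.049 × 10^-3 mol
n(Na2C2O4) in the whole flask = 4.049 × 10^-3 × 100.0/25.00 = 0.01620 mol
mass of Na2C2O4 = 0.01620 × 134.00 = 2.170 g

2.170 g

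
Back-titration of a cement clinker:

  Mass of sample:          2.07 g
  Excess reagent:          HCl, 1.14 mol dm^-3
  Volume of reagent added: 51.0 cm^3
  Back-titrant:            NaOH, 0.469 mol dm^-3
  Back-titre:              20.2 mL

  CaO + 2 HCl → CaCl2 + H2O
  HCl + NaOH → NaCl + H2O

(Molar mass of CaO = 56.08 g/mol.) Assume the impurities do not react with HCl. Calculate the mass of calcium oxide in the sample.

1.36 g

n(HCl) added = 0.0510 × 1.14 = 0.0581 mol
n(NaOH) used in back-titration = 0.0202 × 0.469 = 9.47 × 10^-3 mol
n(HCl) left over = 9.47 × 10^-3 mol (1:1 ratio)
n(HCl) consumed by analyte = 0.0581 − 9.47 × 10^-3 = 0.0487 mol
From the 1:2 ratio, n(CaO) = 1/2 × 0.0487 = 0.0243 mol
mass of CaO = 0.0243 × 56.08 = 1.36 g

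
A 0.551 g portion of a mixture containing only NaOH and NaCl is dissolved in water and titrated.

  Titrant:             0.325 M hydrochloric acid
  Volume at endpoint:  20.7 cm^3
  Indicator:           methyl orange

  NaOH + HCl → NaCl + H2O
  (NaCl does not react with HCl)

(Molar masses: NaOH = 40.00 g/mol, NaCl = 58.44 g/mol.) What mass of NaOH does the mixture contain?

0.269 g

n(HCl) = 0.0207 × 0.325 = 6.73 × 10^-3 mol
Let x = n(NaOH), y = n(NaCl).
Titrant: 1x = 6.73 × 10^-3;  mass: 40.00x + 58.44y = 0.551
Solving, x = 6.73 × 10^-3 mol, y = 4.82 × 10^-3 mol
mass of NaOH = 6.73 × 10^-3 × 40.00 = 0.269 g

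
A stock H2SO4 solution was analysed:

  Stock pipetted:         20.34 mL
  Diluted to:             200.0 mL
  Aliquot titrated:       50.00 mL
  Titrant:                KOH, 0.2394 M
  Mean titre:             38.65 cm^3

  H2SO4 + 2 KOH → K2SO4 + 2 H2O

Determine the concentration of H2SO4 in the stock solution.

0.9098 M

n(KOH) = 0.03865 × 0.2394 = 9.253 × 10^-3 mol
From the 1:2 ratio, n(H2SO4) in the aliquot = 1/2 × 9.253 × 10^-3 = 4.626 × 10^-3 mol
[H2SO4]_dilute = 4.626 × 10^-3 / 0.05000 = 0.09253 mol/L
Dilution factor = 200.0 / 20.34 = 9.833
[H2SO4]_stock = 0.09253 × 9.833 = 0.9098 mol/L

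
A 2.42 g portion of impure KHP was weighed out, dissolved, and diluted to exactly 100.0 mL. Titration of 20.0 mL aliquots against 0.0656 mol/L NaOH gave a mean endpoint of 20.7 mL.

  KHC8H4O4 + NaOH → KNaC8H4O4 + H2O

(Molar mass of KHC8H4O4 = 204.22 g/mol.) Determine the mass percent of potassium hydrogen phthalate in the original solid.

n(NaOH) per titration = 0.0207 × 0.0656 = 1.36 × 10^-3 mol
n(KHC8H4O4) in each aliquot = 1.36 × 10^-3 mol (1:1 ratio)
n(KHC8H4O4) in the whole flask = 1.36 × 10^-3 × 100.0/20.0 = 6.79 × 10^-3 mol
mass of KHC8H4O4 = 6.79 × 10^-3 × 204.22 = 1.39 g
% KHC8H4O4 = 1.39 / 2.42 × 100 = 57.3 %

57.3 %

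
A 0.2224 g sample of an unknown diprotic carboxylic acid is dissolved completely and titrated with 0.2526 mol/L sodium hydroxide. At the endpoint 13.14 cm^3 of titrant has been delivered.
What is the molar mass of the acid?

134.0 g/mol

n(NaOH) = 0.01314 L × 0.2526 mol/L = 3.319 × 10^-3 mol
From the 1:2 ratio, n(H2A) = 1/2 × 3.319 × 10^-3 = 1.660 × 10^-3 mol
M = m / n = 0.2224 g / 1.660 × 10^-3 mol = 134.0 g/mol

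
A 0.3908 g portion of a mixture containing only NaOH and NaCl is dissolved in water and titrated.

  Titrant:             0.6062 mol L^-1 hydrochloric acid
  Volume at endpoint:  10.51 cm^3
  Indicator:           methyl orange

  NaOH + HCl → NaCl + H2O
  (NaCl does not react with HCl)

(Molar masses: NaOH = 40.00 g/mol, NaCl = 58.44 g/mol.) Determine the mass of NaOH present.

n(HCl) = 0.01051 × 0.6062 = 6.371 × 10^-3 mol
Let x = n(NaOH), y = n(NaCl).
Titrant: 1x = 6.371 × 10^-3;  mass: 40.00x + 58.44y = 0.3908
Solving, x = 6.371 × 10^-3 mol, y = 2.326 × 10^-3 mol
mass of NaOH = 6.371 × 10^-3 × 40.00 = 0.2548 g

0.2548 g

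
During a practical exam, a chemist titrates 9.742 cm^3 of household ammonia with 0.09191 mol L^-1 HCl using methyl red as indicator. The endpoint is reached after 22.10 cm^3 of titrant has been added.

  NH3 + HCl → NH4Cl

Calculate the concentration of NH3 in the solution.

0.2085 mol/L

n(HCl) = 0.02210 L × 0.09191 mol/L = 2.031 × 10^-3 mol
n(NH3) = 2.031 × 10^-3 mol (1:1 mole ratio)
[NH3] = 2.031 × 10^-3 mol / 0.009742 L = 0.2085 mol/L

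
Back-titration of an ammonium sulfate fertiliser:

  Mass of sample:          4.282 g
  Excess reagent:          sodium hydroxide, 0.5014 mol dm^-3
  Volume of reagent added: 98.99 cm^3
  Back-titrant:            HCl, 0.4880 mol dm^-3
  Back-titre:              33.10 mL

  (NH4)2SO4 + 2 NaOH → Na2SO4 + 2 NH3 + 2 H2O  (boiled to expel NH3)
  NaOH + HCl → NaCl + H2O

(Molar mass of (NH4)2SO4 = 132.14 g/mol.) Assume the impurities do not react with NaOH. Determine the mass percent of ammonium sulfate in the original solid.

51.66 %

n(NaOH) added = 0.09899 × 0.5014 = 0.04963 mol
n(HCl) used in back-titration = 0.03310 × 0.4880 = 0.01615 mol
n(NaOH) left over = 0.01615 mol (1:1 ratio)
n(NaOH) consumed by analyte = 0.04963 − 0.01615 = 0.03348 mol
From the 1:2 ratio, n((NH4)2SO4) = 1/2 × 0.03348 = 0.01674 mol
mass of (NH4)2SO4 = 0.01674 × 132.14 = 2.212 g
% (NH4)2SO4 = 2.212 / 4.282 × 100 = 51.66 %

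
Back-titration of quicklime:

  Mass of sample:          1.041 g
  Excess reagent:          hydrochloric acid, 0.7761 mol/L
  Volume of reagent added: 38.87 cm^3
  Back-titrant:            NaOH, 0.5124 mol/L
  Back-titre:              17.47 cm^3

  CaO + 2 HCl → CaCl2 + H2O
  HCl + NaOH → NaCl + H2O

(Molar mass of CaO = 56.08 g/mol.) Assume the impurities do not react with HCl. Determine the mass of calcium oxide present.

0.5949 g

n(HCl) added = 0.03887 × 0.7761 = 0.03017 mol
n(NaOH) used in back-titration = 0.01747 × 0.5124 = 8.952 × 10^-3 mol
n(HCl) left over = 8.952 × 10^-3 mol (1:1 ratio)
n(HCl) consumed by analyte = 0.03017 − 8.952 × 10^-3 = 0.02122 mol
From the 1:2 ratio, n(CaO) = 1/2 × 0.02122 = 0.01061 mol
mass of CaO = 0.01061 × 56.08 = 0.5949 g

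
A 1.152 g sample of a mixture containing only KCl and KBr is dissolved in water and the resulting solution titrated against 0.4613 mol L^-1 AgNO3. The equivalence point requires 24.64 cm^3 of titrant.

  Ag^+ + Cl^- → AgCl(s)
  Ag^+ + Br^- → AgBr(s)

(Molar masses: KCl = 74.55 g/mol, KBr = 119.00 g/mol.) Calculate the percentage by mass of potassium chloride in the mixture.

29.21 %

n(AgNO3) = 0.02464 × 0.4613 = 0.01137 mol
Let x = n(KCl), y = n(KBr).
Titrant: 1x + 1y = 0.01137;  mass: 74.55x + 119.00y = 1.152
Solving, x = 4.513 × 10^-3 mol, y = 6.853 × 10^-3 mol
mass of KCl = 4.513 × 10^-3 × 74.55 = 0.3364 g
% KCl = 0.3364 / 1.152 × 100 = 29.21 %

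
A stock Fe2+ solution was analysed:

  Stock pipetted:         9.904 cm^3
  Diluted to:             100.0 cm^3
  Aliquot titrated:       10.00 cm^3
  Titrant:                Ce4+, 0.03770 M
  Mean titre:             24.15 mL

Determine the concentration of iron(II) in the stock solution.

Ce^4+ + Fe^2+ → Ce^3+ + Fe^3+
n(Ce4+) = 0.02415 × 0.03770 = 9.105 × 10^-4 mol
n(Fe2+) in the aliquot = 9.105 × 10^-4 mol (1:1 ratio)
[Fe2+]_dilute = 9.105 × 10^-4 / 0.01000 = 0.09105 mol/L
Dilution factor = 100.0 / 9.904 = 10.10
[Fe2+]_stock = 0.09105 × 10.10 = 0.9193 mol/L

0.9193 M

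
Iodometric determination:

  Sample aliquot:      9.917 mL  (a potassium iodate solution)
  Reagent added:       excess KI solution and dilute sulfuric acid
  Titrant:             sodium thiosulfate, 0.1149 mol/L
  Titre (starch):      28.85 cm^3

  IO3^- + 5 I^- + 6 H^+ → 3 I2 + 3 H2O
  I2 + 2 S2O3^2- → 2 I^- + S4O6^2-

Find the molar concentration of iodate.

n(S2O3^2-) = 0.02885 × 0.1149 = 3.315 × 10^-3 mol
n(I2) = n(S2O3^2-)/2 = 1.657 × 10^-3 mol
From the 1:3 ratio, n(IO3^-) in the aliquot = 1/3 × 1.657 × 10^-3 = 5.525 × 10^-4 mol
[IO3^-] = 5.525 × 10^-4 / 0.009917 = 0.05571 mol/L

0.05571 mol/L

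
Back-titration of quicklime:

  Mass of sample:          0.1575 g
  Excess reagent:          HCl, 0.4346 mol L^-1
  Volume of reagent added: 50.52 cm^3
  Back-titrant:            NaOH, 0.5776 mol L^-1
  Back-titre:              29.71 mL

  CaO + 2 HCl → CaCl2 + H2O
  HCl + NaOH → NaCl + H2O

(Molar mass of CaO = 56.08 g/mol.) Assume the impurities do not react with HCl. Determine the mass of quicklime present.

0.1345 g

n(HCl) added = 0.05052 × 0.4346 = 0.02196 mol
n(NaOH) used in back-titration = 0.02971 × 0.5776 = 0.01716 mol
n(HCl) left over = 0.01716 mol (1:1 ratio)
n(HCl) consumed by analyte = 0.02196 − 0.01716 = 4.795 × 10^-3 mol
From the 1:2 ratio, n(CaO) = 1/2 × 4.795 × 10^-3 = 2.398 × 10^-3 mol
mass of CaO = 2.398 × 10^-3 × 56.08 = 0.1345 g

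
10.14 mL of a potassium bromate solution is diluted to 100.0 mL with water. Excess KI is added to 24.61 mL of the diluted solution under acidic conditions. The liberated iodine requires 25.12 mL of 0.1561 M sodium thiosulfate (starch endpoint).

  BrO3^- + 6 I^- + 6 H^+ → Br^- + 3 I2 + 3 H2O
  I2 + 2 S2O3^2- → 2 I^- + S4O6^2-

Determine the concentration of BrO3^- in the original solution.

0.2619 M

n(S2O3^2-) = 0.02512 × 0.1561 = 3.921 × 10^-3 mol
n(I2) = n(S2O3^2-)/2 = 1.961 × 10^-3 mol
From the 1:3 ratio, n(BrO3^-) in the aliquot = 1/3 × 1.961 × 10^-3 = 6.535 × 10^-4 mol
[BrO3^-]_dilute = 6.535 × 10^-4 / 0.02461 = 0.02656 mol/L
[BrO3^-]_original = 0.02656 × 100.0/10.14 = 0.2619 mol/L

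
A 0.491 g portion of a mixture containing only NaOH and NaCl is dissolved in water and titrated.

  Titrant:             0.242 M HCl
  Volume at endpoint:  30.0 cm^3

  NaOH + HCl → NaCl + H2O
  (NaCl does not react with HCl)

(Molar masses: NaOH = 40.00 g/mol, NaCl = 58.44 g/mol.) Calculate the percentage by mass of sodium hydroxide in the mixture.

59.1 %

n(HCl) = 0.0300 × 0.242 = 7.26 × 10^-3 mol
Let x = n(NaOH), y = n(NaCl).
Titrant: 1x = 7.26 × 10^-3;  mass: 40.00x + 58.44y = 0.491
Solving, x = 7.26 × 10^-3 mol, y = 3.43 × 10^-3 mol
mass of NaOH = 7.26 × 10^-3 × 40.00 = 0.290 g
% NaOH = 0.290 / 0.491 × 100 = 59.1 %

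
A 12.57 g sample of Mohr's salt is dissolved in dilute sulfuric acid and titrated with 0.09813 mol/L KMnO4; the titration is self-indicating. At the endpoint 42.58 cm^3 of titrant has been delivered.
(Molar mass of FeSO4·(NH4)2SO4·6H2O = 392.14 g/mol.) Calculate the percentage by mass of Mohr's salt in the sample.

MnO4^- + 5 Fe^2+ + 8 H^+ → Mn^2+ + 5 Fe^3+ + 4 H2O
n(KMnO4) = 0.04258 L × 0.09813 mol/L = 4.178 × 10^-3 mol
From the 5:1 ratio, n(FeSO4·(NH4)2SO4·6H2O) = 5/1 × 4.178 × 10^-3 = 0.02089 mol
mass of FeSO4·(NH4)2SO4·6H2O = 0.02089 × 392.14 g/mol = 8.193 g
% FeSO4·(NH4)2SO4·6H2O = 8.193 / 12.57 × 100 = 65.18 %

65.18 %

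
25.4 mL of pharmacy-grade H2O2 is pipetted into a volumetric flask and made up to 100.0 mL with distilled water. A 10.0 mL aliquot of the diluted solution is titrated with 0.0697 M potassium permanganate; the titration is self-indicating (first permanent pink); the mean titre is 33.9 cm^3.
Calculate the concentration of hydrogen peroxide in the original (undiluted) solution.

2.33 M

2 MnO4^- + 5 H2O2 + 6 H^+ → 2 Mn^2+ + 5 O2 + 8 H2O
n(KMnO4) = 0.0339 × 0.0697 = 2.36 × 10^-3 mol
From the 5:2 ratio, n(H2O2) in the aliquot = 5/2 × 2.36 × 10^-3 = 5.91 × 10^-3 mol
[H2O2]_dilute = 5.91 × 10^-3 / 0.0100 = 0.591 mol/L
Dilution factor = 100.0 / 25.4 = 3.937
[H2O2]_stock = 0.591 × 3.937 = 2.33 mol/L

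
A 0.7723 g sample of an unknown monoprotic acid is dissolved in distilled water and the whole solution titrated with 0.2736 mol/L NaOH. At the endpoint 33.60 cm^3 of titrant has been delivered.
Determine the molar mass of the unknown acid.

n(NaOH) = 0.03360 L × 0.2736 mol/L = 9.193 × 10^-3 mol
n(HA) = 9.193 × 10^-3 mol (1:1 ratio)
M = m / n = 0.7723 g / 9.193 × 10^-3 mol = 84.01 g/mol

84.01 g/mol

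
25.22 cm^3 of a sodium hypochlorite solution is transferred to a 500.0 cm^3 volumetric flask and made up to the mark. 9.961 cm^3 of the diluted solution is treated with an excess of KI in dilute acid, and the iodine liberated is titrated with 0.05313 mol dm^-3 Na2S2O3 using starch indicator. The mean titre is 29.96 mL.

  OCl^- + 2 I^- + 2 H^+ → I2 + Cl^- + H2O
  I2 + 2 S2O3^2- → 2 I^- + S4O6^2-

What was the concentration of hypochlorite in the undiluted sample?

n(S2O3^2-) = 0.02996 × 0.05313 = 1.592 × 10^-3 mol
n(I2) = n(S2O3^2-)/2 = 7.959 × 10^-4 mol
n(OCl^-) in the aliquot = 7.959 × 10^-4 mol (1:1 ratio)
[OCl^-]_dilute = 7.959 × 10^-4 / 0.009961 = 0.07990 mol/L
[OCl^-]_original = 0.07990 × 500.0/25.22 = 1.584 mol/L

1.584 mol/L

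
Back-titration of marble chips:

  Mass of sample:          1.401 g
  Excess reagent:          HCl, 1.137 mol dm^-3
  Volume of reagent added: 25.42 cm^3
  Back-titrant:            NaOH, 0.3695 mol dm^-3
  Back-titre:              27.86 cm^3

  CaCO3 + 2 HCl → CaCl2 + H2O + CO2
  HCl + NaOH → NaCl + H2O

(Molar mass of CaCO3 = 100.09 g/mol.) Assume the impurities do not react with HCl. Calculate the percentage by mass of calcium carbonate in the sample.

n(HCl) added = 0.02542 × 1.137 = 0.02890 mol
n(NaOH) used in back-titration = 0.02786 × 0.3695 = 0.01029 mol
n(HCl) left over = 0.01029 mol (1:1 ratio)
n(HCl) consumed by analyte = 0.02890 − 0.01029 = 0.01861 mol
From the 1:2 ratio, n(CaCO3) = 1/2 × 0.01861 = 9.304 × 10^-3 mol
mass of CaCO3 = 9.304 × 10^-3 × 100.09 = 0.9313 g
% CaCO3 = 0.9313 / 1.401 × 100 = 66.47 %

66.47 %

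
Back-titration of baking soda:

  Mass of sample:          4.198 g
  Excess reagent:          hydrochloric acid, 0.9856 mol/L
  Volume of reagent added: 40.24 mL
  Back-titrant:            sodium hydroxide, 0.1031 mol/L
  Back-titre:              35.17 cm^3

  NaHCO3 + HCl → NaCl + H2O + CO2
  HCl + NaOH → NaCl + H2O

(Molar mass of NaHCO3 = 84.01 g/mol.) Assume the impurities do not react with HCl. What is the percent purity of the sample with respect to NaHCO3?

n(HCl) added = 0.04024 × 0.9856 = 0.03966 mol
n(NaOH) used in back-titration = 0.03517 × 0.1031 = 3.626 × 10^-3 mol
n(HCl) left over = 3.626 × 10^-3 mol (1:1 ratio)
n(HCl) consumed by analyte = 0.03966 − 3.626 × 10^-3 = 0.03603 mol
n(NaHCO3) = 0.03603 mol (1:1 ratio)
mass of NaHCO3 = 0.03603 × 84.01 = 3.027 g
% NaHCO3 = 3.027 / 4.198 × 100 = 72.11 %

72.11 %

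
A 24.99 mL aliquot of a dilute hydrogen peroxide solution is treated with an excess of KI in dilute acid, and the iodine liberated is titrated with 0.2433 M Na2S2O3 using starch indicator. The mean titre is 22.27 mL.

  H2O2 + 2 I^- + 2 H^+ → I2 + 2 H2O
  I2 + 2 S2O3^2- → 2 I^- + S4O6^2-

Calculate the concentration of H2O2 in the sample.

0.1084 M

n(S2O3^2-) = 0.02227 × 0.2433 = 5.418 × 10^-3 mol
n(I2) = n(S2O3^2-)/2 = 2.709 × 10^-3 mol
n(H2O2) in the aliquot = 2.709 × 10^-3 mol (1:1 ratio)
[H2O2] = 2.709 × 10^-3 / 0.02499 = 0.1084 mol/L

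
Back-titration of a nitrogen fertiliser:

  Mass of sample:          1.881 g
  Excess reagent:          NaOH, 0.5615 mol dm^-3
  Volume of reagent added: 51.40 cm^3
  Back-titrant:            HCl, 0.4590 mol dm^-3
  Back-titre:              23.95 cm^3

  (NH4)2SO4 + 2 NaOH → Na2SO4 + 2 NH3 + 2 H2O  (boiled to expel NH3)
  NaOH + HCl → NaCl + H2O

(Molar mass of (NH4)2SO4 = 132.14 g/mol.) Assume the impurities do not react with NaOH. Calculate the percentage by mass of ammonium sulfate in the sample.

n(NaOH) added = 0.05140 × 0.5615 = 0.02886 mol
n(HCl) used in back-titration = 0.02395 × 0.4590 = 0.01099 mol
n(NaOH) left over = 0.01099 mol (1:1 ratio)
n(NaOH) consumed by analyte = 0.02886 − 0.01099 = 0.01787 mol
From the 1:2 ratio, n((NH4)2SO4) = 1/2 × 0.01787 = 8.934 × 10^-3 mol
mass of (NH4)2SO4 = 8.934 × 10^-3 × 132.14 = 1.181 g
% (NH4)2SO4 = 1.181 / 1.881 × 100 = 62.76 %

62.76 %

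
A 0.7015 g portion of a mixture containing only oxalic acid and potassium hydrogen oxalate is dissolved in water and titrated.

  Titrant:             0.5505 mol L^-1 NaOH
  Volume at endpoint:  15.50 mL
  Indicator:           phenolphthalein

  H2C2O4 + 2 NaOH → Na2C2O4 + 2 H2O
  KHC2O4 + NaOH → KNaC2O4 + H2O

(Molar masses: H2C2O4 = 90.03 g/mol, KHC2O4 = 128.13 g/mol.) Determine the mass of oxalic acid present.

0.2122 g

n(NaOH) = 0.01550 × 0.5505 = 8.533 × 10^-3 mol
Let x = n(H2C2O4), y = n(KHC2O4).
Titrant: 2x + 1y = 8.533 × 10^-3;  mass: 90.03x + 128.13y = 0.7015
Solving, x = 2.357 × 10^-3 mol, y = 3.819 × 10^-3 mol
mass of H2C2O4 = 2.357 × 10^-3 × 90.03 = 0.2122 g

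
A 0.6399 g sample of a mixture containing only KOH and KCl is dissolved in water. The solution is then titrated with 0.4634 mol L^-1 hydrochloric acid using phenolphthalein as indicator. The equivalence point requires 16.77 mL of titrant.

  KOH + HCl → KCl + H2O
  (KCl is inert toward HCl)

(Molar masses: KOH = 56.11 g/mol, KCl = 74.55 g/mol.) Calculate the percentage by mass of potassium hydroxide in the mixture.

n(HCl) = 0.01677 × 0.4634 = 7.771 × 10^-3 mol
Let x = n(KOH), y = n(KCl).
Titrant: 1x = 7.771 × 10^-3;  mass: 56.11x + 74.55y = 0.6399
Solving, x = 7.771 × 10^-3 mol, y = 2.734 × 10^-3 mol
mass of KOH = 7.771 × 10^-3 × 56.11 = 0.4360 g
% KOH = 0.4360 / 0.6399 × 100 = 68.14 %

68.14 %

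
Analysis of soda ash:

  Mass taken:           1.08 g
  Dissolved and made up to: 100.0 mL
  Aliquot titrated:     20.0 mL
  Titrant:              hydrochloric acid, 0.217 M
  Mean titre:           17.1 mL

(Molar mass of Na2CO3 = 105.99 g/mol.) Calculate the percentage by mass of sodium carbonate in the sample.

Na2CO3 + 2 HCl → 2 NaCl + H2O + CO2
n(HCl) per titration = 0.0171 × 0.217 = 3.71 × 10^-3 mol
From the 1:2 ratio, n(Na2CO3) in each aliquot = 1/2 × 3.71 × 10^-3 = 1.86 × 10^-3 mol
n(Na2CO3) in the whole flask = 1.86 × 10^-3 × 100.0/20.0 = 9.28 × 10^-3 mol
mass of Na2CO3 = 9.28 × 10^-3 × 105.99 = 0.983 g
% Na2CO3 = 0.983 / 1.08 × 100 = 91.0 %

91.0 %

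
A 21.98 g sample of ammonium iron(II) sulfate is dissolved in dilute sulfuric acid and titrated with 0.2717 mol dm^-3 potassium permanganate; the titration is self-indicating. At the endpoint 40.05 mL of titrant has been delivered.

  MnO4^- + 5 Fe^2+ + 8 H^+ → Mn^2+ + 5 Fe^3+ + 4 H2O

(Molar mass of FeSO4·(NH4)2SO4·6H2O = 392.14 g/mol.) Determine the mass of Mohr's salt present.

21.34 g

n(KMnO4) = 0.04005 L × 0.2717 mol/L = 0.01088 mol
From the 5:1 ratio, n(FeSO4·(NH4)2SO4·6H2O) = 5/1 × 0.01088 = 0.05441 mol
mass of FeSO4·(NH4)2SO4·6H2O = 0.05441 × 392.14 g/mol = 21.34 g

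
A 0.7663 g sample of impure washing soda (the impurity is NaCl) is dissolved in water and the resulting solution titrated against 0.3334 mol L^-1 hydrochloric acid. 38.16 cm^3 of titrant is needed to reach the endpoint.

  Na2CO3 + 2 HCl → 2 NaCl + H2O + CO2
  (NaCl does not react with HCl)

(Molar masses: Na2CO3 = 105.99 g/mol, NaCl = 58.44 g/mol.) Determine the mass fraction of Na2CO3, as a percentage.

87.99 %

n(HCl) = 0.03816 × 0.3334 = 0.01272 mol
Let x = n(Na2CO3), y = n(NaCl).
Titrant: 2x = 0.01272;  mass: 105.99x + 58.44y = 0.7663
Solving, x = 6.361 × 10^-3 mol, y = 1.575 × 10^-3 mol
mass of Na2CO3 = 6.361 × 10^-3 × 105.99 = 0.6742 g
% Na2CO3 = 0.6742 / 0.7663 × 100 = 87.99 %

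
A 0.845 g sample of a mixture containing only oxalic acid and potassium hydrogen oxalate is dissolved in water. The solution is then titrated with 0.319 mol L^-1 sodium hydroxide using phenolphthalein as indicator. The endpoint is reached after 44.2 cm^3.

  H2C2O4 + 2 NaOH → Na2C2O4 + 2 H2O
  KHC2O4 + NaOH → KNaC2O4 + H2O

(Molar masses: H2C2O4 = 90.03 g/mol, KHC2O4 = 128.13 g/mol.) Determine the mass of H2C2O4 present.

0.521 g

n(NaOH) = 0.0442 × 0.319 = 0.0141 mol
Let x = n(H2C2O4), y = n(KHC2O4).
Titrant: 2x + 1y = 0.0141;  mass: 90.03x + 128.13y = 0.845
Solving, x = 5.78 × 10^-3 mol, y = 2.53 × 10^-3 mol
mass of H2C2O4 = 5.78 × 10^-3 × 90.03 = 0.521 g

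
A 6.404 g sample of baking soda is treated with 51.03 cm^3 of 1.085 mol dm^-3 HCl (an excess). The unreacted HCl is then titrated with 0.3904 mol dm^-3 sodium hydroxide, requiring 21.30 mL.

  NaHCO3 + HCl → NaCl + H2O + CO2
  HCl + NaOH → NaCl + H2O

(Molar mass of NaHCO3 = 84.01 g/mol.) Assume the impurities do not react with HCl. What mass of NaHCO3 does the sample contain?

n(HCl) added = 0.05103 × 1.085 = 0.05537 mol
n(NaOH) used in back-titration = 0.02130 × 0.3904 = 8.316 × 10^-3 mol
n(HCl) left over = 8.316 × 10^-3 mol (1:1 ratio)
n(HCl) consumed by analyte = 0.05537 − 8.316 × 10^-3 = 0.04705 mol
n(NaHCO3) = 0.04705 mol (1:1 ratio)
mass of NaHCO3 = 0.04705 × 84.01 = 3.953 g

3.953 g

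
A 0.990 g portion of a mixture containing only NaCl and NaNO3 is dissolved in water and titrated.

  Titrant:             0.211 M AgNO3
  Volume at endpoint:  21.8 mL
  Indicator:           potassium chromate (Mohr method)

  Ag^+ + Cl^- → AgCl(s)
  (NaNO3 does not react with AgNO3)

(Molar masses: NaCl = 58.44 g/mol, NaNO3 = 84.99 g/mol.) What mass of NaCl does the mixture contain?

n(AgNO3) = 0.0218 × 0.211 = 4.60 × 10^-3 mol
Let x = n(NaCl), y = n(NaNO3).
Titrant: 1x = 4.60 × 10^-3;  mass: 58.44x + 84.99y = 0.990
Solving, x = 4.60 × 10^-3 mol, y = 8.49 × 10^-3 mol
mass of NaCl = 4.60 × 10^-3 × 58.44 = 0.269 g

0.269 g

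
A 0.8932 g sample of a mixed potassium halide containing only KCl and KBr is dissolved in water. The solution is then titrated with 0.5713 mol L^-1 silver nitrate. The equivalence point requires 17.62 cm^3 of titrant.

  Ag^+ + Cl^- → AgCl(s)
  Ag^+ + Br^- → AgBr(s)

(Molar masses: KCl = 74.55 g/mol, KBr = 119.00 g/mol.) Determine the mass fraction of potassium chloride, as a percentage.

57.21 %

n(AgNO3) = 0.01762 × 0.5713 = 0.01007 mol
Let x = n(KCl), y = n(KBr).
Titrant: 1x + 1y = 0.01007;  mass: 74.55x + 119.00y = 0.8932
Solving, x = 6.855 × 10^-3 mol, y = 3.212 × 10^-3 mol
mass of KCl = 6.855 × 10^-3 × 74.55 = 0.5110 g
% KCl = 0.5110 / 0.8932 × 100 = 57.21 %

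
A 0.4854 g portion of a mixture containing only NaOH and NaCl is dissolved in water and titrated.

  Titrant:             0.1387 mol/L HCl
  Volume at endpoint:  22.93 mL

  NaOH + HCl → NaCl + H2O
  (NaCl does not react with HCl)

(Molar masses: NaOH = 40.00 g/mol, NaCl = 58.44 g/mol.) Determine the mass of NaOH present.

0.1272 g

n(HCl) = 0.02293 × 0.1387 = 3.180 × 10^-3 mol
Let x = n(NaOH), y = n(NaCl).
Titrant: 1x = 3.180 × 10^-3;  mass: 40.00x + 58.44y = 0.4854
Solving, x = 3.180 × 10^-3 mol, y = 6.129 × 10^-3 mol
mass of NaOH = 3.180 × 10^-3 × 40.00 = 0.1272 g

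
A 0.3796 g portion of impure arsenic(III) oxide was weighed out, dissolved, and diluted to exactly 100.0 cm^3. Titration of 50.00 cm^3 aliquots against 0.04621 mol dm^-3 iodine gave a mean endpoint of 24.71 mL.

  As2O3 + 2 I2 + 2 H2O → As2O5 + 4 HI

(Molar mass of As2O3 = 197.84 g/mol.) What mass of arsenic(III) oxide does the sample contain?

0.2259 g

n(I2) per titration = 0.02471 × 0.04621 = 1.142 × 10^-3 mol
From the 1:2 ratio, n(As2O3) in each aliquot = 1/2 × 1.142 × 10^-3 = 5.709 × 10^-4 mol
n(As2O3) in the whole flask = 5.709 × 10^-4 × 100.0/50.00 = 1.142 × 10^-3 mol
mass of As2O3 = 1.142 × 10^-3 × 197.84 = 0.2259 g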